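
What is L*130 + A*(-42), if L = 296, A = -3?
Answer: 38606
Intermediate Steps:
L*130 + A*(-42) = 296*130 - 3*(-42) = 38480 + 126 = 38606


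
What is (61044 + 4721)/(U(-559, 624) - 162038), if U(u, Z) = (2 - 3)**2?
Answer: -65765/162037 ≈ -0.40586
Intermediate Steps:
U(u, Z) = 1 (U(u, Z) = (-1)**2 = 1)
(61044 + 4721)/(U(-559, 624) - 162038) = (61044 + 4721)/(1 - 162038) = 65765/(-162037) = 65765*(-1/162037) = -65765/162037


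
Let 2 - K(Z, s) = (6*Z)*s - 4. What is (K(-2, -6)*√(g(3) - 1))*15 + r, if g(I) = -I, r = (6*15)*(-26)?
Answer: -2340 - 1980*I ≈ -2340.0 - 1980.0*I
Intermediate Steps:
r = -2340 (r = 90*(-26) = -2340)
K(Z, s) = 6 - 6*Z*s (K(Z, s) = 2 - ((6*Z)*s - 4) = 2 - (6*Z*s - 4) = 2 - (-4 + 6*Z*s) = 2 + (4 - 6*Z*s) = 6 - 6*Z*s)
(K(-2, -6)*√(g(3) - 1))*15 + r = ((6 - 6*(-2)*(-6))*√(-1*3 - 1))*15 - 2340 = ((6 - 72)*√(-3 - 1))*15 - 2340 = -132*I*15 - 2340 = -1980*I - 2340 = -2340 - 1980*I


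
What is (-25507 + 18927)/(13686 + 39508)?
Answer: -3290/26597 ≈ -0.12370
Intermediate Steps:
(-25507 + 18927)/(13686 + 39508) = -6580/53194 = -6580*1/53194 = -3290/26597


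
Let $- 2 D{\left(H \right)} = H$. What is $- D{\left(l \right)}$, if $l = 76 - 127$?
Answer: $- \frac{51}{2} \approx -25.5$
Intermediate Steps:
$l = -51$ ($l = 76 - 127 = -51$)
$D{\left(H \right)} = - \frac{H}{2}$
$- D{\left(l \right)} = - \frac{\left(-1\right) \left(-51\right)}{2} = \left(-1\right) \frac{51}{2} = - \frac{51}{2}$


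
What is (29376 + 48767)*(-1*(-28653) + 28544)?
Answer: 4469545171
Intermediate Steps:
(29376 + 48767)*(-1*(-28653) + 28544) = 78143*(28653 + 28544) = 78143*57197 = 4469545171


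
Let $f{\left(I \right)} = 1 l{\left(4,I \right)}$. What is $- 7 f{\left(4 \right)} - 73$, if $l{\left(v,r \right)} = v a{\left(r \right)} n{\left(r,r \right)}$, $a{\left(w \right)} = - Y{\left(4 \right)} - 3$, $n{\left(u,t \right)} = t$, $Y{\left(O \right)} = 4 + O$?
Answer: $1159$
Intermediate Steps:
$a{\left(w \right)} = -11$ ($a{\left(w \right)} = - (4 + 4) - 3 = \left(-1\right) 8 - 3 = -8 - 3 = -11$)
$l{\left(v,r \right)} = - 11 r v$ ($l{\left(v,r \right)} = v \left(-11\right) r = - 11 v r = - 11 r v$)
$f{\left(I \right)} = - 44 I$ ($f{\left(I \right)} = 1 \left(\left(-11\right) I 4\right) = 1 \left(- 44 I\right) = - 44 I$)
$- 7 f{\left(4 \right)} - 73 = - 7 \left(\left(-44\right) 4\right) - 73 = \left(-7\right) \left(-176\right) - 73 = 1232 - 73 = 1159$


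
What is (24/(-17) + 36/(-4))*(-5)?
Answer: 885/17 ≈ 52.059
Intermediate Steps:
(24/(-17) + 36/(-4))*(-5) = (24*(-1/17) + 36*(-1/4))*(-5) = (-24/17 - 9)*(-5) = -177/17*(-5) = 885/17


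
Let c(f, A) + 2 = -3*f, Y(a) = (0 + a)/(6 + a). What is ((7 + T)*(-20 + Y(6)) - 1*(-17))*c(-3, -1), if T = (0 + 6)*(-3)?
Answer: 3241/2 ≈ 1620.5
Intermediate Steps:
Y(a) = a/(6 + a)
c(f, A) = -2 - 3*f
T = -18 (T = 6*(-3) = -18)
((7 + T)*(-20 + Y(6)) - 1*(-17))*c(-3, -1) = ((7 - 18)*(-20 + 6/(6 + 6)) - 1*(-17))*(-2 - 3*(-3)) = (-11*(-20 + 6/12) + 17)*(-2 + 9) = (-11*(-20 + 6*(1/12)) + 17)*7 = (-11*(-20 + ½) + 17)*7 = (-11*(-39/2) + 17)*7 = (429/2 + 17)*7 = (463/2)*7 = 3241/2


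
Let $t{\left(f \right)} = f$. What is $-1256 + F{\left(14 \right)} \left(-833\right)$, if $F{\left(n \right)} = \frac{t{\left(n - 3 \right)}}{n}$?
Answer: $- \frac{3821}{2} \approx -1910.5$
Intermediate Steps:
$F{\left(n \right)} = \frac{-3 + n}{n}$ ($F{\left(n \right)} = \frac{n - 3}{n} = \frac{-3 + n}{n}$)
$-1256 + F{\left(14 \right)} \left(-833\right) = -1256 + \frac{-3 + 14}{14} \left(-833\right) = -1256 + \frac{1}{14} \cdot 11 \left(-833\right) = -1256 + \frac{11}{14} \left(-833\right) = -1256 - \frac{1309}{2} = - \frac{3821}{2}$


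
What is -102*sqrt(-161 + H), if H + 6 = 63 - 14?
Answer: -102*I*sqrt(118) ≈ -1108.0*I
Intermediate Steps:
H = 43 (H = -6 + (63 - 14) = -6 + 49 = 43)
-102*sqrt(-161 + H) = -102*sqrt(-161 + 43) = -102*I*sqrt(118)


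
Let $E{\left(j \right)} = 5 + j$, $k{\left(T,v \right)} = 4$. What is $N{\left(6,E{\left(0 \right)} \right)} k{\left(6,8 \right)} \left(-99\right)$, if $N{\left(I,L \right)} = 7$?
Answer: $-2772$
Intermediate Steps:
$N{\left(6,E{\left(0 \right)} \right)} k{\left(6,8 \right)} \left(-99\right) = 7 \cdot 4 \left(-99\right) = 28 \left(-99\right) = -2772$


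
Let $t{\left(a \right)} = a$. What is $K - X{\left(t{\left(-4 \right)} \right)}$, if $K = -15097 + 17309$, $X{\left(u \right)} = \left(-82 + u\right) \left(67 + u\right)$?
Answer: $7630$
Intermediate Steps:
$K = 2212$
$K - X{\left(t{\left(-4 \right)} \right)} = 2212 - \left(-5494 + \left(-4\right)^{2} - -60\right) = 2212 - \left(-5494 + 16 + 60\right) = 2212 - -5418 = 2212 + 5418 = 7630$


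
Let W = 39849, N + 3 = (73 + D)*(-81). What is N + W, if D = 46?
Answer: 30207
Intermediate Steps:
N = -9642 (N = -3 + (73 + 46)*(-81) = -3 + 119*(-81) = -3 - 9639 = -9642)
N + W = -9642 + 39849 = 30207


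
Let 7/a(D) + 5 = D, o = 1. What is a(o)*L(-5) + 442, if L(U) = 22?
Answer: 807/2 ≈ 403.50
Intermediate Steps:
a(D) = 7/(-5 + D)
a(o)*L(-5) + 442 = (7/(-5 + 1))*22 + 442 = (7/(-4))*22 + 442 = (7*(-1/4))*22 + 442 = -7/4*22 + 442 = -77/2 + 442 = 807/2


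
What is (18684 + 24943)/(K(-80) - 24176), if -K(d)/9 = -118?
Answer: -43627/23114 ≈ -1.8875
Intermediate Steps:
K(d) = 1062 (K(d) = -9*(-118) = 1062)
(18684 + 24943)/(K(-80) - 24176) = (18684 + 24943)/(1062 - 24176) = 43627/(-23114) = 43627*(-1/23114) = -43627/23114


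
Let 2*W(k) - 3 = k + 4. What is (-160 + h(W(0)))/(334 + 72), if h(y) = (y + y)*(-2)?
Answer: -3/7 ≈ -0.42857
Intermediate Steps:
W(k) = 7/2 + k/2 (W(k) = 3/2 + (k + 4)/2 = 3/2 + (4 + k)/2 = 3/2 + (2 + k/2) = 7/2 + k/2)
h(y) = -4*y (h(y) = (2*y)*(-2) = -4*y)
(-160 + h(W(0)))/(334 + 72) = (-160 - 4*(7/2 + (1/2)*0))/(334 + 72) = (-160 - 4*(7/2 + 0))/406 = (-160 - 4*7/2)*(1/406) = (-160 - 14)*(1/406) = -174*1/406 = -3/7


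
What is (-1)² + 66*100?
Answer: 6601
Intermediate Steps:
(-1)² + 66*100 = 1 + 6600 = 6601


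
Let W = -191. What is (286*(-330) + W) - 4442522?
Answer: -4537093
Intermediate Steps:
(286*(-330) + W) - 4442522 = (286*(-330) - 191) - 4442522 = (-94380 - 191) - 4442522 = -94571 - 4442522 = -4537093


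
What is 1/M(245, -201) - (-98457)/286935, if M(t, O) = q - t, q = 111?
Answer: 116273/346390 ≈ 0.33567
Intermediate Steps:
M(t, O) = 111 - t
1/M(245, -201) - (-98457)/286935 = 1/(111 - 1*245) - (-98457)/286935 = 1/(111 - 245) - (-98457)/286935 = 1/(-134) - 1*(-887/2585) = -1/134 + 887/2585 = 116273/346390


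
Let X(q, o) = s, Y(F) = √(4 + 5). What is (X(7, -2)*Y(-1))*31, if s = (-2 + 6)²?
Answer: 1488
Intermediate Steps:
Y(F) = 3 (Y(F) = √9 = 3)
s = 16 (s = 4² = 16)
X(q, o) = 16
(X(7, -2)*Y(-1))*31 = (16*3)*31 = 48*31 = 1488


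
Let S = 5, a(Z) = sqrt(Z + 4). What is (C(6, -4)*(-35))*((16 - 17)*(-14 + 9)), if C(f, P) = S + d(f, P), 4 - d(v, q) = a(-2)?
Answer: -1575 + 175*sqrt(2) ≈ -1327.5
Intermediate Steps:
a(Z) = sqrt(4 + Z)
d(v, q) = 4 - sqrt(2) (d(v, q) = 4 - sqrt(4 - 2) = 4 - sqrt(2))
C(f, P) = 9 - sqrt(2) (C(f, P) = 5 + (4 - sqrt(2)) = 9 - sqrt(2))
(C(6, -4)*(-35))*((16 - 17)*(-14 + 9)) = ((9 - sqrt(2))*(-35))*((16 - 17)*(-14 + 9)) = (-315 + 35*sqrt(2))*(-1*(-5)) = (-315 + 35*sqrt(2))*5 = -1575 + 175*sqrt(2)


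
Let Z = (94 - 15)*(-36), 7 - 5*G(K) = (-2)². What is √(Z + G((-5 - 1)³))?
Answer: I*√71085/5 ≈ 53.324*I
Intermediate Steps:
G(K) = ⅗ (G(K) = 7/5 - ⅕*(-2)² = 7/5 - ⅕*4 = 7/5 - ⅘ = ⅗)
Z = -2844 (Z = 79*(-36) = -2844)
√(Z + G((-5 - 1)³)) = √(-2844 + ⅗) = √(-14217/5) = I*√71085/5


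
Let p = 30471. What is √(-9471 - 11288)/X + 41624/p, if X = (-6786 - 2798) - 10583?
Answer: 41624/30471 - I*√20759/20167 ≈ 1.366 - 0.0071443*I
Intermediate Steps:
X = -20167 (X = -9584 - 10583 = -20167)
√(-9471 - 11288)/X + 41624/p = √(-9471 - 11288)/(-20167) + 41624/30471 = √(-20759)*(-1/20167) + 41624*(1/30471) = (I*√20759)*(-1/20167) + 41624/30471 = -I*√20759/20167 + 41624/30471 = 41624/30471 - I*√20759/20167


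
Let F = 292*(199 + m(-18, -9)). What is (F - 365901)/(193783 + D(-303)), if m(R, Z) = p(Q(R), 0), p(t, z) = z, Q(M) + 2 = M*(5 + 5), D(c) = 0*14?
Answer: -307793/193783 ≈ -1.5883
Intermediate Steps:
D(c) = 0
Q(M) = -2 + 10*M (Q(M) = -2 + M*(5 + 5) = -2 + M*10 = -2 + 10*M)
m(R, Z) = 0
F = 58108 (F = 292*(199 + 0) = 292*199 = 58108)
(F - 365901)/(193783 + D(-303)) = (58108 - 365901)/(193783 + 0) = -307793/193783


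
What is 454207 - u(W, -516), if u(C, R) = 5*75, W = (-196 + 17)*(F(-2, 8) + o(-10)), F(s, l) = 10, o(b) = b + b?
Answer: 453832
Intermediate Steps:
o(b) = 2*b
W = 1790 (W = (-196 + 17)*(10 + 2*(-10)) = -179*(10 - 20) = -179*(-10) = 1790)
u(C, R) = 375
454207 - u(W, -516) = 454207 - 1*375 = 454207 - 375 = 453832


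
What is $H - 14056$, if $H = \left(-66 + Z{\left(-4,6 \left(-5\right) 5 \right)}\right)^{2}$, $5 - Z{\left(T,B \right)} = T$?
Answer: $-10807$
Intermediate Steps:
$Z{\left(T,B \right)} = 5 - T$
$H = 3249$ ($H = \left(-66 + \left(5 - -4\right)\right)^{2} = \left(-66 + \left(5 + 4\right)\right)^{2} = \left(-66 + 9\right)^{2} = \left(-57\right)^{2} = 3249$)
$H - 14056 = 3249 - 14056 = -10807$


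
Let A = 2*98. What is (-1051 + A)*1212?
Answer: -1036260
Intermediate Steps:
A = 196
(-1051 + A)*1212 = (-1051 + 196)*1212 = -855*1212 = -1036260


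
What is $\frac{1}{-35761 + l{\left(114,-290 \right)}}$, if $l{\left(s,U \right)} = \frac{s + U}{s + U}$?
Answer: $- \frac{1}{35760} \approx -2.7964 \cdot 10^{-5}$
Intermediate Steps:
$l{\left(s,U \right)} = 1$ ($l{\left(s,U \right)} = \frac{U + s}{U + s} = 1$)
$\frac{1}{-35761 + l{\left(114,-290 \right)}} = \frac{1}{-35761 + 1} = \frac{1}{-35760} = - \frac{1}{35760}$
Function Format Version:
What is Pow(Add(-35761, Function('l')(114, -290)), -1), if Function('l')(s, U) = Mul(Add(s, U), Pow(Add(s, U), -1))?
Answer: Rational(-1, 35760) ≈ -2.7964e-5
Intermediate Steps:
Function('l')(s, U) = 1 (Function('l')(s, U) = Mul(Add(U, s), Pow(Add(U, s), -1)) = 1)
Pow(Add(-35761, Function('l')(114, -290)), -1) = Pow(Add(-35761, 1), -1) = Pow(-35760, -1) = Rational(-1, 35760)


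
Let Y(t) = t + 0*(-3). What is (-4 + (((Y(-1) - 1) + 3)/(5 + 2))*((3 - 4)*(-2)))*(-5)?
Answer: 130/7 ≈ 18.571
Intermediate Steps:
Y(t) = t (Y(t) = t + 0 = t)
(-4 + (((Y(-1) - 1) + 3)/(5 + 2))*((3 - 4)*(-2)))*(-5) = (-4 + (((-1 - 1) + 3)/(5 + 2))*((3 - 4)*(-2)))*(-5) = (-4 + ((-2 + 3)/7)*(-1*(-2)))*(-5) = (-4 + (1*(⅐))*2)*(-5) = (-4 + (⅐)*2)*(-5) = (-4 + 2/7)*(-5) = -26/7*(-5) = 130/7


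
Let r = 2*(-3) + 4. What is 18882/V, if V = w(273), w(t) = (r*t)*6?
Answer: -1049/182 ≈ -5.7637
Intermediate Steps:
r = -2 (r = -6 + 4 = -2)
w(t) = -12*t (w(t) = -2*t*6 = -12*t)
V = -3276 (V = -12*273 = -3276)
18882/V = 18882/(-3276) = 18882*(-1/3276) = -1049/182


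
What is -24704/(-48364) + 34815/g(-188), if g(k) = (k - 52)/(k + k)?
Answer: 1318983269/24182 ≈ 54544.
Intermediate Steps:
g(k) = (-52 + k)/(2*k) (g(k) = (-52 + k)/((2*k)) = (-52 + k)*(1/(2*k)) = (-52 + k)/(2*k))
-24704/(-48364) + 34815/g(-188) = -24704/(-48364) + 34815/(((1/2)*(-52 - 188)/(-188))) = -24704*(-1/48364) + 34815/(((1/2)*(-1/188)*(-240))) = 6176/12091 + 34815/(30/47) = 6176/12091 + 34815*(47/30) = 6176/12091 + 109087/2 = 1318983269/24182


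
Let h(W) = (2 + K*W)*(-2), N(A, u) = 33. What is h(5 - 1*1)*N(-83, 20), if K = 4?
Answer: -1188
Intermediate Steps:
h(W) = -4 - 8*W (h(W) = (2 + 4*W)*(-2) = -4 - 8*W)
h(5 - 1*1)*N(-83, 20) = (-4 - 8*(5 - 1*1))*33 = (-4 - 8*(5 - 1))*33 = (-4 - 8*4)*33 = (-4 - 32)*33 = -36*33 = -1188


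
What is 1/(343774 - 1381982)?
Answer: -1/1038208 ≈ -9.6320e-7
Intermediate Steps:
1/(343774 - 1381982) = 1/(-1038208) = -1/1038208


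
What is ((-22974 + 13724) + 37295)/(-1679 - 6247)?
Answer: -28045/7926 ≈ -3.5384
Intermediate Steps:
((-22974 + 13724) + 37295)/(-1679 - 6247) = (-9250 + 37295)/(-7926) = 28045*(-1/7926) = -28045/7926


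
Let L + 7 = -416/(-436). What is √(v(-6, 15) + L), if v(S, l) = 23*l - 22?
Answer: 2*√941433/109 ≈ 17.803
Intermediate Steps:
v(S, l) = -22 + 23*l
L = -659/109 (L = -7 - 416/(-436) = -7 - 416*(-1/436) = -7 + 104/109 = -659/109 ≈ -6.0459)
√(v(-6, 15) + L) = √((-22 + 23*15) - 659/109) = √((-22 + 345) - 659/109) = √(323 - 659/109) = √(34548/109) = 2*√941433/109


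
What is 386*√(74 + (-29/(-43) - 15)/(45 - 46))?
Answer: 1158*√18146/43 ≈ 3627.7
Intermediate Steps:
386*√(74 + (-29/(-43) - 15)/(45 - 46)) = 386*√(74 + (-29*(-1/43) - 15)/(-1)) = 386*√(74 + (29/43 - 15)*(-1)) = 386*√(74 - 616/43*(-1)) = 386*√(74 + 616/43) = 386*√(3798/43) = 386*(3*√18146/43) = 1158*√18146/43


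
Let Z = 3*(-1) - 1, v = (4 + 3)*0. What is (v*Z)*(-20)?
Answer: 0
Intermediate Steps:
v = 0 (v = 7*0 = 0)
Z = -4 (Z = -3 - 1 = -4)
(v*Z)*(-20) = (0*(-4))*(-20) = 0*(-20) = 0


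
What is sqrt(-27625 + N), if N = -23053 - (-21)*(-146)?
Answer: 4*I*sqrt(3359) ≈ 231.83*I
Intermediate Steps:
N = -26119 (N = -23053 - 1*3066 = -23053 - 3066 = -26119)
sqrt(-27625 + N) = sqrt(-27625 - 26119) = sqrt(-53744) = 4*I*sqrt(3359)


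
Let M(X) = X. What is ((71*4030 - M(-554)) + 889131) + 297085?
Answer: 1472900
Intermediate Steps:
((71*4030 - M(-554)) + 889131) + 297085 = ((71*4030 - 1*(-554)) + 889131) + 297085 = ((286130 + 554) + 889131) + 297085 = (286684 + 889131) + 297085 = 1175815 + 297085 = 1472900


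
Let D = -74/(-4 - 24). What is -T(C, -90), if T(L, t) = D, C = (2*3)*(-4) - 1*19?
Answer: -37/14 ≈ -2.6429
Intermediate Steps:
D = 37/14 (D = -74/(-28) = -74*(-1/28) = 37/14 ≈ 2.6429)
C = -43 (C = 6*(-4) - 19 = -24 - 19 = -43)
T(L, t) = 37/14
-T(C, -90) = -1*37/14 = -37/14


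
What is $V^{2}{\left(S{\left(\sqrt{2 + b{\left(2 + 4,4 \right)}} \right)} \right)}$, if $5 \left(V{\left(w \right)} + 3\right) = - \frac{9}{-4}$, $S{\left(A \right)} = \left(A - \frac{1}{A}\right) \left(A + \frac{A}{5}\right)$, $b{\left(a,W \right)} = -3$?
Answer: $\frac{2601}{400} \approx 6.5025$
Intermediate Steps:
$S{\left(A \right)} = \frac{6 A \left(A - \frac{1}{A}\right)}{5}$ ($S{\left(A \right)} = \left(A - \frac{1}{A}\right) \left(A + A \frac{1}{5}\right) = \left(A - \frac{1}{A}\right) \left(A + \frac{A}{5}\right) = \left(A - \frac{1}{A}\right) \frac{6 A}{5} = \frac{6 A \left(A - \frac{1}{A}\right)}{5}$)
$V{\left(w \right)} = - \frac{51}{20}$ ($V{\left(w \right)} = -3 + \frac{\left(-9\right) \frac{1}{-4}}{5} = -3 + \frac{\left(-9\right) \left(- \frac{1}{4}\right)}{5} = -3 + \frac{1}{5} \cdot \frac{9}{4} = -3 + \frac{9}{20} = - \frac{51}{20}$)
$V^{2}{\left(S{\left(\sqrt{2 + b{\left(2 + 4,4 \right)}} \right)} \right)} = \left(- \frac{51}{20}\right)^{2} = \frac{2601}{400}$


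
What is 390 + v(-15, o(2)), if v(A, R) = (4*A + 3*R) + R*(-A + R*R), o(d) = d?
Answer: 374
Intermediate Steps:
v(A, R) = 3*R + 4*A + R*(R**2 - A) (v(A, R) = (3*R + 4*A) + R*(-A + R**2) = (3*R + 4*A) + R*(R**2 - A) = 3*R + 4*A + R*(R**2 - A))
390 + v(-15, o(2)) = 390 + (2**3 + 3*2 + 4*(-15) - 1*(-15)*2) = 390 + (8 + 6 - 60 + 30) = 390 - 16 = 374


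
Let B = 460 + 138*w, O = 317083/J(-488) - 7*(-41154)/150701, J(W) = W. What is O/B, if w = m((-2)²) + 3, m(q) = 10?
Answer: -47644143119/165763866352 ≈ -0.28742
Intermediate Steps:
w = 13 (w = 10 + 3 = 13)
O = -47644143119/73542088 (O = 317083/(-488) - 7*(-41154)/150701 = 317083*(-1/488) + 288078*(1/150701) = -317083/488 + 288078/150701 = -47644143119/73542088 ≈ -647.85)
B = 2254 (B = 460 + 138*13 = 460 + 1794 = 2254)
O/B = -47644143119/73542088/2254 = -47644143119/73542088*1/2254 = -47644143119/165763866352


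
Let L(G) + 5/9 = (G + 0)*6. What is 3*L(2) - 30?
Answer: 13/3 ≈ 4.3333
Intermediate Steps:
L(G) = -5/9 + 6*G (L(G) = -5/9 + (G + 0)*6 = -5/9 + G*6 = -5/9 + 6*G)
3*L(2) - 30 = 3*(-5/9 + 6*2) - 30 = 3*(-5/9 + 12) - 30 = 3*(103/9) - 30 = 103/3 - 30 = 13/3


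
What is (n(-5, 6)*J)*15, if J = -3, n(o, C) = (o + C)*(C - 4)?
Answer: -90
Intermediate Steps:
n(o, C) = (-4 + C)*(C + o) (n(o, C) = (C + o)*(-4 + C) = (-4 + C)*(C + o))
(n(-5, 6)*J)*15 = ((6**2 - 4*6 - 4*(-5) + 6*(-5))*(-3))*15 = ((36 - 24 + 20 - 30)*(-3))*15 = (2*(-3))*15 = -6*15 = -90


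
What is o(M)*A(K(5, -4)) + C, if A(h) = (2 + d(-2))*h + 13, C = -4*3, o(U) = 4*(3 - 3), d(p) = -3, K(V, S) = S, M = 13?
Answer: -12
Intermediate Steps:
o(U) = 0 (o(U) = 4*0 = 0)
C = -12
A(h) = 13 - h (A(h) = (2 - 3)*h + 13 = -h + 13 = 13 - h)
o(M)*A(K(5, -4)) + C = 0*(13 - 1*(-4)) - 12 = 0*(13 + 4) - 12 = 0*17 - 12 = 0 - 12 = -12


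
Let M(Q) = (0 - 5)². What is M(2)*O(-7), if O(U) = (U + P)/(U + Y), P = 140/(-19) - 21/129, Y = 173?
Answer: -148400/67811 ≈ -2.1884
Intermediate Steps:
P = -6153/817 (P = 140*(-1/19) - 21*1/129 = -140/19 - 7/43 = -6153/817 ≈ -7.5312)
O(U) = (-6153/817 + U)/(173 + U) (O(U) = (U - 6153/817)/(U + 173) = (-6153/817 + U)/(173 + U))
M(Q) = 25 (M(Q) = (-5)² = 25)
M(2)*O(-7) = 25*((-6153/817 - 7)/(173 - 7)) = 25*(-11872/817/166) = 25*((1/166)*(-11872/817)) = 25*(-5936/67811) = -148400/67811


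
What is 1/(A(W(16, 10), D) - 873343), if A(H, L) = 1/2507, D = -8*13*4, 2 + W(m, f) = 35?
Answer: -2507/2189470900 ≈ -1.1450e-6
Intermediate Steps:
W(m, f) = 33 (W(m, f) = -2 + 35 = 33)
D = -416 (D = -104*4 = -416)
A(H, L) = 1/2507
1/(A(W(16, 10), D) - 873343) = 1/(1/2507 - 873343) = 1/(-2189470900/2507) = -2507/2189470900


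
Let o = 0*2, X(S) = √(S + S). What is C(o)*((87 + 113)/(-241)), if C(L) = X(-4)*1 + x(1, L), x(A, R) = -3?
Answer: 600/241 - 400*I*√2/241 ≈ 2.4896 - 2.3472*I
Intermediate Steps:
X(S) = √2*√S (X(S) = √(2*S) = √2*√S)
o = 0
C(L) = -3 + 2*I*√2 (C(L) = (√2*√(-4))*1 - 3 = (√2*(2*I))*1 - 3 = (2*I*√2)*1 - 3 = 2*I*√2 - 3 = -3 + 2*I*√2)
C(o)*((87 + 113)/(-241)) = (-3 + 2*I*√2)*((87 + 113)/(-241)) = (-3 + 2*I*√2)*(200*(-1/241)) = (-3 + 2*I*√2)*(-200/241) = 600/241 - 400*I*√2/241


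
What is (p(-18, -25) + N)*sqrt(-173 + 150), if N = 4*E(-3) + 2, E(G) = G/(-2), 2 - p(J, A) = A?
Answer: 35*I*sqrt(23) ≈ 167.85*I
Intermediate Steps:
p(J, A) = 2 - A
E(G) = -G/2 (E(G) = G*(-1/2) = -G/2)
N = 8 (N = 4*(-1/2*(-3)) + 2 = 4*(3/2) + 2 = 6 + 2 = 8)
(p(-18, -25) + N)*sqrt(-173 + 150) = ((2 - 1*(-25)) + 8)*sqrt(-173 + 150) = ((2 + 25) + 8)*sqrt(-23) = (27 + 8)*(I*sqrt(23)) = 35*(I*sqrt(23)) = 35*I*sqrt(23)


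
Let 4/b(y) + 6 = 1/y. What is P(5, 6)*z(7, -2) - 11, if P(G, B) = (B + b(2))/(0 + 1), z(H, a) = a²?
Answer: 111/11 ≈ 10.091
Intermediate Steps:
b(y) = 4/(-6 + 1/y)
P(G, B) = -8/11 + B (P(G, B) = (B - 4*2/(-1 + 6*2))/(0 + 1) = (B - 4*2/(-1 + 12))/1 = (B - 4*2/11)*1 = (B - 4*2*1/11)*1 = (B - 8/11)*1 = (-8/11 + B)*1 = -8/11 + B)
P(5, 6)*z(7, -2) - 11 = (-8/11 + 6)*(-2)² - 11 = (58/11)*4 - 11 = 232/11 - 11 = 111/11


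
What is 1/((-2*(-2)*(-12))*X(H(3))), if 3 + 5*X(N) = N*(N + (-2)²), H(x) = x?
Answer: -5/864 ≈ -0.0057870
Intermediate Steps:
X(N) = -⅗ + N*(4 + N)/5 (X(N) = -⅗ + (N*(N + (-2)²))/5 = -⅗ + (N*(N + 4))/5 = -⅗ + (N*(4 + N))/5 = -⅗ + N*(4 + N)/5)
1/((-2*(-2)*(-12))*X(H(3))) = 1/((-2*(-2)*(-12))*(-⅗ + (⅕)*3² + (⅘)*3)) = 1/((4*(-12))*(-⅗ + (⅕)*9 + 12/5)) = 1/(-48*(-⅗ + 9/5 + 12/5)) = 1/(-48*18/5) = 1/(-864/5) = -5/864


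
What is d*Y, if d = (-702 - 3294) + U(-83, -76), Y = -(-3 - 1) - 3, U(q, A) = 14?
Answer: -3982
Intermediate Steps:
Y = 1 (Y = -1*(-4) - 3 = 4 - 3 = 1)
d = -3982 (d = (-702 - 3294) + 14 = -3996 + 14 = -3982)
d*Y = -3982*1 = -3982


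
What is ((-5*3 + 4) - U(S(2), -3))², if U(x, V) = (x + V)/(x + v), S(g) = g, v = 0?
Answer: 441/4 ≈ 110.25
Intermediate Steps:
U(x, V) = (V + x)/x (U(x, V) = (x + V)/(x + 0) = (V + x)/x)
((-5*3 + 4) - U(S(2), -3))² = ((-5*3 + 4) - (-3 + 2)/2)² = ((-15 + 4) - (-1)/2)² = (-11 - 1*(-½))² = (-11 + ½)² = (-21/2)² = 441/4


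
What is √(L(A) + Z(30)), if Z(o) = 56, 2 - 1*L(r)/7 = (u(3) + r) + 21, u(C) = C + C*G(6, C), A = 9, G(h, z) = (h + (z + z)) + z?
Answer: 2*I*√119 ≈ 21.817*I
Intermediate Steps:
G(h, z) = h + 3*z (G(h, z) = (h + 2*z) + z = h + 3*z)
u(C) = C + C*(6 + 3*C)
L(r) = -469 - 7*r (L(r) = 14 - 7*((3*(7 + 3*3) + r) + 21) = 14 - 7*((3*(7 + 9) + r) + 21) = 14 - 7*((3*16 + r) + 21) = 14 - 7*((48 + r) + 21) = 14 - 7*(69 + r) = 14 + (-483 - 7*r) = -469 - 7*r)
√(L(A) + Z(30)) = √((-469 - 7*9) + 56) = √((-469 - 63) + 56) = √(-532 + 56) = √(-476) = 2*I*√119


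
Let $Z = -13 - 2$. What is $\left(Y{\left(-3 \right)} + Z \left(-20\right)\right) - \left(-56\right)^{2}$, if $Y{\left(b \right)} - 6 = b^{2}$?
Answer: $-2821$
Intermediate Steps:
$Y{\left(b \right)} = 6 + b^{2}$
$Z = -15$
$\left(Y{\left(-3 \right)} + Z \left(-20\right)\right) - \left(-56\right)^{2} = \left(\left(6 + \left(-3\right)^{2}\right) - -300\right) - \left(-56\right)^{2} = \left(\left(6 + 9\right) + 300\right) - 3136 = \left(15 + 300\right) - 3136 = 315 - 3136 = -2821$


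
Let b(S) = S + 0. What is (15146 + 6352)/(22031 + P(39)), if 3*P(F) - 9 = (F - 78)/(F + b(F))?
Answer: 128988/132203 ≈ 0.97568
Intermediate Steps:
b(S) = S
P(F) = 3 + (-78 + F)/(6*F) (P(F) = 3 + ((F - 78)/(F + F))/3 = 3 + ((-78 + F)/((2*F)))/3 = 3 + ((-78 + F)*(1/(2*F)))/3 = 3 + ((-78 + F)/(2*F))/3 = 3 + (-78 + F)/(6*F))
(15146 + 6352)/(22031 + P(39)) = (15146 + 6352)/(22031 + (19/6 - 13/39)) = 21498/(22031 + (19/6 - 13*1/39)) = 21498/(22031 + (19/6 - 1/3)) = 21498/(22031 + 17/6) = 21498/(132203/6) = 21498*(6/132203) = 128988/132203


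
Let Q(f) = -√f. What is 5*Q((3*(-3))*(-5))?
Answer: -15*√5 ≈ -33.541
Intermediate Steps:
5*Q((3*(-3))*(-5)) = 5*(-√((3*(-3))*(-5))) = 5*(-√(-9*(-5))) = 5*(-√45) = 5*(-3*√5) = -15*√5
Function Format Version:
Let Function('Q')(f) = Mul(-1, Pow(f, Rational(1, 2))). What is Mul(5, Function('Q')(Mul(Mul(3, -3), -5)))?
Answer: Mul(-15, Pow(5, Rational(1, 2))) ≈ -33.541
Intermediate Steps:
Mul(5, Function('Q')(Mul(Mul(3, -3), -5))) = Mul(5, Mul(-1, Pow(Mul(Mul(3, -3), -5), Rational(1, 2)))) = Mul(5, Mul(-1, Pow(Mul(-9, -5), Rational(1, 2)))) = Mul(5, Mul(-1, Pow(45, Rational(1, 2)))) = Mul(5, Mul(-1, Mul(3, Pow(5, Rational(1, 2))))) = Mul(5, Mul(-3, Pow(5, Rational(1, 2)))) = Mul(-15, Pow(5, Rational(1, 2)))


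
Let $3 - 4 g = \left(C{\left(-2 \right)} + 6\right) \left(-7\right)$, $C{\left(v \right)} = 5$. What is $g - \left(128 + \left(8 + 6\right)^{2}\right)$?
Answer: $-304$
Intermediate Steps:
$g = 20$ ($g = \frac{3}{4} - \frac{\left(5 + 6\right) \left(-7\right)}{4} = \frac{3}{4} - \frac{11 \left(-7\right)}{4} = \frac{3}{4} - - \frac{77}{4} = \frac{3}{4} + \frac{77}{4} = 20$)
$g - \left(128 + \left(8 + 6\right)^{2}\right) = 20 - \left(128 + \left(8 + 6\right)^{2}\right) = 20 - 324 = -304$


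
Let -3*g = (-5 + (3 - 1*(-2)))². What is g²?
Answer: 0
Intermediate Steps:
g = 0 (g = -(-5 + (3 - 1*(-2)))²/3 = -(-5 + (3 + 2))²/3 = -(-5 + 5)²/3 = -⅓*0² = -⅓*0 = 0)
g² = 0² = 0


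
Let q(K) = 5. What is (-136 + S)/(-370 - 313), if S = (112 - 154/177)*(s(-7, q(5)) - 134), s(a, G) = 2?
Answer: 873504/40297 ≈ 21.677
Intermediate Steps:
S = -865480/59 (S = (112 - 154/177)*(2 - 134) = (112 - 154*1/177)*(-132) = (112 - 154/177)*(-132) = (19670/177)*(-132) = -865480/59 ≈ -14669.)
(-136 + S)/(-370 - 313) = (-136 - 865480/59)/(-370 - 313) = -873504/59/(-683) = -873504/59*(-1/683) = 873504/40297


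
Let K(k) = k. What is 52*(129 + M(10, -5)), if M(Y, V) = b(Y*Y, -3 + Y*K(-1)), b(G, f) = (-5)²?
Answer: 8008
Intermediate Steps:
b(G, f) = 25
M(Y, V) = 25
52*(129 + M(10, -5)) = 52*(129 + 25) = 52*154 = 8008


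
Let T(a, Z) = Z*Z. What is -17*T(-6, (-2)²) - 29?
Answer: -301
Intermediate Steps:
T(a, Z) = Z²
-17*T(-6, (-2)²) - 29 = -17*((-2)²)² - 29 = -17*4² - 29 = -17*16 - 29 = -272 - 29 = -301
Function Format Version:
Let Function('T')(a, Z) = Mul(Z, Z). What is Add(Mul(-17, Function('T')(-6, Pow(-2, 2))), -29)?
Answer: -301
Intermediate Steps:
Function('T')(a, Z) = Pow(Z, 2)
Add(Mul(-17, Function('T')(-6, Pow(-2, 2))), -29) = Add(Mul(-17, Pow(Pow(-2, 2), 2)), -29) = Add(Mul(-17, Pow(4, 2)), -29) = Add(Mul(-17, 16), -29) = Add(-272, -29) = -301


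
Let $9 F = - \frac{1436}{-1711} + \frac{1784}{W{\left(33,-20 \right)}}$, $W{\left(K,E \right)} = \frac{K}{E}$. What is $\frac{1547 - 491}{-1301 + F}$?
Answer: $- \frac{536624352}{722126359} \approx -0.74312$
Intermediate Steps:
$F = - \frac{61001092}{508167}$ ($F = \frac{- \frac{1436}{-1711} + \frac{1784}{33 \frac{1}{-20}}}{9} = \frac{\left(-1436\right) \left(- \frac{1}{1711}\right) + \frac{1784}{33 \left(- \frac{1}{20}\right)}}{9} = \frac{\frac{1436}{1711} + \frac{1784}{- \frac{33}{20}}}{9} = \frac{\frac{1436}{1711} + 1784 \left(- \frac{20}{33}\right)}{9} = \frac{\frac{1436}{1711} - \frac{35680}{33}}{9} = \frac{1}{9} \left(- \frac{61001092}{56463}\right) = - \frac{61001092}{508167} \approx -120.04$)
$\frac{1547 - 491}{-1301 + F} = \frac{1547 - 491}{-1301 - \frac{61001092}{508167}} = \frac{1056}{- \frac{722126359}{508167}} = 1056 \left(- \frac{508167}{722126359}\right) = - \frac{536624352}{722126359}$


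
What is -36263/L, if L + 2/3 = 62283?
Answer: -108789/186847 ≈ -0.58224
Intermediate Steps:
L = 186847/3 (L = -⅔ + 62283 = 186847/3 ≈ 62282.)
-36263/L = -36263/186847/3 = -36263*3/186847 = -108789/186847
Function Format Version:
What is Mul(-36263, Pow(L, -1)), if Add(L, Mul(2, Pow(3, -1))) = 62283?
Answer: Rational(-108789, 186847) ≈ -0.58224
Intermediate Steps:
L = Rational(186847, 3) (L = Add(Rational(-2, 3), 62283) = Rational(186847, 3) ≈ 62282.)
Mul(-36263, Pow(L, -1)) = Mul(-36263, Pow(Rational(186847, 3), -1)) = Mul(-36263, Rational(3, 186847)) = Rational(-108789, 186847)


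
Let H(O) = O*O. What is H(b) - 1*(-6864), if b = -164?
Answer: 33760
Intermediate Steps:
H(O) = O**2
H(b) - 1*(-6864) = (-164)**2 - 1*(-6864) = 26896 + 6864 = 33760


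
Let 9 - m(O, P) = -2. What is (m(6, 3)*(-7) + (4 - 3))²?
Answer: 5776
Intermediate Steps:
m(O, P) = 11 (m(O, P) = 9 - 1*(-2) = 9 + 2 = 11)
(m(6, 3)*(-7) + (4 - 3))² = (11*(-7) + (4 - 3))² = (-77 + 1)² = (-76)² = 5776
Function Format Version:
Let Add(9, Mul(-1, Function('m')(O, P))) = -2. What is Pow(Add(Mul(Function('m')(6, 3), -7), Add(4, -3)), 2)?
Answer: 5776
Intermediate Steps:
Function('m')(O, P) = 11 (Function('m')(O, P) = Add(9, Mul(-1, -2)) = Add(9, 2) = 11)
Pow(Add(Mul(Function('m')(6, 3), -7), Add(4, -3)), 2) = Pow(Add(Mul(11, -7), Add(4, -3)), 2) = Pow(Add(-77, 1), 2) = Pow(-76, 2) = 5776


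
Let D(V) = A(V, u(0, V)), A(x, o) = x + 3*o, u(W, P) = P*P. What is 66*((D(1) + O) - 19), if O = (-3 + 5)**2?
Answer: -726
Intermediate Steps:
O = 4 (O = 2**2 = 4)
u(W, P) = P**2
D(V) = V + 3*V**2
66*((D(1) + O) - 19) = 66*((1*(1 + 3*1) + 4) - 19) = 66*((1*(1 + 3) + 4) - 19) = 66*((1*4 + 4) - 19) = 66*((4 + 4) - 19) = 66*(8 - 19) = 66*(-11) = -726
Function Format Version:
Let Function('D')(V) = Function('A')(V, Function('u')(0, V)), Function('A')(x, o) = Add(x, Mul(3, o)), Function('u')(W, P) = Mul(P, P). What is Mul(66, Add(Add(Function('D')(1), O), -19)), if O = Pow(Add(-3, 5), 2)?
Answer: -726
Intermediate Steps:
O = 4 (O = Pow(2, 2) = 4)
Function('u')(W, P) = Pow(P, 2)
Function('D')(V) = Add(V, Mul(3, Pow(V, 2)))
Mul(66, Add(Add(Function('D')(1), O), -19)) = Mul(66, Add(Add(Mul(1, Add(1, Mul(3, 1))), 4), -19)) = Mul(66, Add(Add(Mul(1, Add(1, 3)), 4), -19)) = Mul(66, Add(Add(Mul(1, 4), 4), -19)) = Mul(66, Add(Add(4, 4), -19)) = Mul(66, Add(8, -19)) = Mul(66, -11) = -726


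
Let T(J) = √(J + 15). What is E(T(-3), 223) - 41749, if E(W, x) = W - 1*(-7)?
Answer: -41742 + 2*√3 ≈ -41739.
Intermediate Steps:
T(J) = √(15 + J)
E(W, x) = 7 + W (E(W, x) = W + 7 = 7 + W)
E(T(-3), 223) - 41749 = (7 + √(15 - 3)) - 41749 = (7 + √12) - 41749 = (7 + 2*√3) - 41749 = -41742 + 2*√3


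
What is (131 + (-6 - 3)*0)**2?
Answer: 17161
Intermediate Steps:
(131 + (-6 - 3)*0)**2 = (131 - 9*0)**2 = (131 + 0)**2 = 131**2 = 17161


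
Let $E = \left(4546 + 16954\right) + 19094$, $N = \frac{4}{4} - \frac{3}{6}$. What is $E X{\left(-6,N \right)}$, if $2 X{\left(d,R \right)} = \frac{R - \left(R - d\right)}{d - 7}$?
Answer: $\frac{121782}{13} \approx 9367.8$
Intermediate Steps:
$N = \frac{1}{2}$ ($N = 4 \cdot \frac{1}{4} - \frac{1}{2} = 1 - \frac{1}{2} = \frac{1}{2} \approx 0.5$)
$X{\left(d,R \right)} = \frac{d}{2 \left(-7 + d\right)}$ ($X{\left(d,R \right)} = \frac{\left(R - \left(R - d\right)\right) \frac{1}{d - 7}}{2} = \frac{d \frac{1}{-7 + d}}{2} = \frac{d}{2 \left(-7 + d\right)}$)
$E = 40594$ ($E = 21500 + 19094 = 40594$)
$E X{\left(-6,N \right)} = 40594 \cdot \frac{1}{2} \left(-6\right) \frac{1}{-7 - 6} = 40594 \cdot \frac{1}{2} \left(-6\right) \frac{1}{-13} = 40594 \cdot \frac{1}{2} \left(-6\right) \left(- \frac{1}{13}\right) = 40594 \cdot \frac{3}{13} = \frac{121782}{13}$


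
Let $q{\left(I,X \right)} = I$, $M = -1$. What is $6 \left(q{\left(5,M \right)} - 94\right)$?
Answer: $-534$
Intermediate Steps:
$6 \left(q{\left(5,M \right)} - 94\right) = 6 \left(5 - 94\right) = 6 \left(-89\right) = -534$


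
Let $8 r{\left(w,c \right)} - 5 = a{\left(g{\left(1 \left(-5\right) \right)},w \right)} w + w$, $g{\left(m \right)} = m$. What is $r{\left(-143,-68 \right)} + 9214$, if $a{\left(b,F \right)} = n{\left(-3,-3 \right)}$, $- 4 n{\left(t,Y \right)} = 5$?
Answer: $\frac{295011}{32} \approx 9219.1$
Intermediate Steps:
$n{\left(t,Y \right)} = - \frac{5}{4}$ ($n{\left(t,Y \right)} = \left(- \frac{1}{4}\right) 5 = - \frac{5}{4}$)
$a{\left(b,F \right)} = - \frac{5}{4}$
$r{\left(w,c \right)} = \frac{5}{8} - \frac{w}{32}$ ($r{\left(w,c \right)} = \frac{5}{8} + \frac{- \frac{5 w}{4} + w}{8} = \frac{5}{8} + \frac{\left(- \frac{1}{4}\right) w}{8} = \frac{5}{8} - \frac{w}{32}$)
$r{\left(-143,-68 \right)} + 9214 = \left(\frac{5}{8} - - \frac{143}{32}\right) + 9214 = \left(\frac{5}{8} + \frac{143}{32}\right) + 9214 = \frac{163}{32} + 9214 = \frac{295011}{32}$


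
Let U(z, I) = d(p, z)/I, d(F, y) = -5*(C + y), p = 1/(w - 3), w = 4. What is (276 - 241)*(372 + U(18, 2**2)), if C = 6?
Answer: 11970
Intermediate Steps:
p = 1 (p = 1/(4 - 3) = 1/1 = 1)
d(F, y) = -30 - 5*y (d(F, y) = -5*(6 + y) = -30 - 5*y)
U(z, I) = (-30 - 5*z)/I
(276 - 241)*(372 + U(18, 2**2)) = (276 - 241)*(372 + 5*(-6 - 1*18)/(2**2)) = 35*(372 + 5*(-6 - 18)/4) = 35*(372 + 5*(1/4)*(-24)) = 35*(372 - 30) = 35*342 = 11970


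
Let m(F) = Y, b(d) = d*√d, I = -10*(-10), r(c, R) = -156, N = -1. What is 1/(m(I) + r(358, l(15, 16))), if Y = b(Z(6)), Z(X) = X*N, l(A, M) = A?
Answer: I/(6*(√6 - 26*I)) ≈ -0.0063539 + 0.0005986*I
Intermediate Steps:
Z(X) = -X (Z(X) = X*(-1) = -X)
I = 100
b(d) = d^(3/2)
Y = -6*I*√6 (Y = (-1*6)^(3/2) = (-6)^(3/2) = -6*I*√6 ≈ -14.697*I)
m(F) = -6*I*√6
1/(m(I) + r(358, l(15, 16))) = 1/(-6*I*√6 - 156) = 1/(-156 - 6*I*√6)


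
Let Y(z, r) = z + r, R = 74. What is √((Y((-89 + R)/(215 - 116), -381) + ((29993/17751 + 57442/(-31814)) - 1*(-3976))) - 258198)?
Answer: 2*I*√614061065650554667481523/3106016727 ≈ 504.58*I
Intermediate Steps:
Y(z, r) = r + z
√((Y((-89 + R)/(215 - 116), -381) + ((29993/17751 + 57442/(-31814)) - 1*(-3976))) - 258198) = √(((-381 + (-89 + 74)/(215 - 116)) + ((29993/17751 + 57442/(-31814)) - 1*(-3976))) - 258198) = √(((-381 - 15/99) + ((29993*(1/17751) + 57442*(-1/31814)) + 3976)) - 258198) = √(((-381 - 15*1/99) + ((29993/17751 - 28721/15907) + 3976)) - 258198) = √(((-381 - 5/33) + (-32727820/282365157 + 3976)) - 258198) = √((-12578/33 + 1122651136412/282365157) - 258198) = √(11165299518950/3106016727 - 258198) = √(-790802007358996/3106016727) = 2*I*√614061065650554667481523/3106016727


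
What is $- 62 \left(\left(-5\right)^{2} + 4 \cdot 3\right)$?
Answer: $-2294$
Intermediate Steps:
$- 62 \left(\left(-5\right)^{2} + 4 \cdot 3\right) = - 62 \left(25 + 12\right) = \left(-62\right) 37 = -2294$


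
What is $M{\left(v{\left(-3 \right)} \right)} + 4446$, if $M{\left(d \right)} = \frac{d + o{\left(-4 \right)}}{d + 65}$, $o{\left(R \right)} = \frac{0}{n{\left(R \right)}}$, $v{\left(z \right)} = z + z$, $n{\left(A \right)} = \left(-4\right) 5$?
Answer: $\frac{262308}{59} \approx 4445.9$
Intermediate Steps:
$n{\left(A \right)} = -20$
$v{\left(z \right)} = 2 z$
$o{\left(R \right)} = 0$ ($o{\left(R \right)} = \frac{0}{-20} = 0 \left(- \frac{1}{20}\right) = 0$)
$M{\left(d \right)} = \frac{d}{65 + d}$ ($M{\left(d \right)} = \frac{d + 0}{d + 65} = \frac{d}{65 + d}$)
$M{\left(v{\left(-3 \right)} \right)} + 4446 = \frac{2 \left(-3\right)}{65 + 2 \left(-3\right)} + 4446 = - \frac{6}{65 - 6} + 4446 = - \frac{6}{59} + 4446 = \frac{262308}{59}$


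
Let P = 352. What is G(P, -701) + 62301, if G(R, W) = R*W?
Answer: -184451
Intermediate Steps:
G(P, -701) + 62301 = 352*(-701) + 62301 = -246752 + 62301 = -184451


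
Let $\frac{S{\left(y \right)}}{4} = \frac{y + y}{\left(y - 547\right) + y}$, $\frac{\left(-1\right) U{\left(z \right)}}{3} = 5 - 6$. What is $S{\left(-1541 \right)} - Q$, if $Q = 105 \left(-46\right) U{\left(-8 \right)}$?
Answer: $\frac{52596538}{3629} \approx 14493.0$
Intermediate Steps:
$U{\left(z \right)} = 3$ ($U{\left(z \right)} = - 3 \left(5 - 6\right) = \left(-3\right) \left(-1\right) = 3$)
$S{\left(y \right)} = \frac{8 y}{-547 + 2 y}$ ($S{\left(y \right)} = 4 \frac{y + y}{\left(y - 547\right) + y} = 4 \frac{2 y}{\left(-547 + y\right) + y} = 4 \frac{2 y}{-547 + 2 y} = \frac{8 y}{-547 + 2 y}$)
$Q = -14490$ ($Q = 105 \left(-46\right) 3 = \left(-4830\right) 3 = -14490$)
$S{\left(-1541 \right)} - Q = 8 \left(-1541\right) \frac{1}{-547 + 2 \left(-1541\right)} - -14490 = 8 \left(-1541\right) \frac{1}{-547 - 3082} + 14490 = 8 \left(-1541\right) \frac{1}{-3629} + 14490 = 8 \left(-1541\right) \left(- \frac{1}{3629}\right) + 14490 = \frac{12328}{3629} + 14490 = \frac{52596538}{3629}$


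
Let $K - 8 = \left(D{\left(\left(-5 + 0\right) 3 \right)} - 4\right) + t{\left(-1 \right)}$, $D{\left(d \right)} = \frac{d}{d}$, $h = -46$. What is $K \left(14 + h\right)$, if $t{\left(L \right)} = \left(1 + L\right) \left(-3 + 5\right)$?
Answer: $-160$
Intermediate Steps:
$t{\left(L \right)} = 2 + 2 L$ ($t{\left(L \right)} = \left(1 + L\right) 2 = 2 + 2 L$)
$D{\left(d \right)} = 1$
$K = 5$ ($K = 8 + \left(\left(1 - 4\right) + \left(2 + 2 \left(-1\right)\right)\right) = 8 + \left(-3 + \left(2 - 2\right)\right) = 8 + \left(-3 + 0\right) = 8 - 3 = 5$)
$K \left(14 + h\right) = 5 \left(14 - 46\right) = 5 \left(-32\right) = -160$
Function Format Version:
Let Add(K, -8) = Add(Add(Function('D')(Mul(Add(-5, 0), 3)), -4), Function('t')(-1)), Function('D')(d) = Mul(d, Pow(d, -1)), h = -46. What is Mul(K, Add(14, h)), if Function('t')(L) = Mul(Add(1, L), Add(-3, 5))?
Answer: -160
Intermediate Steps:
Function('t')(L) = Add(2, Mul(2, L)) (Function('t')(L) = Mul(Add(1, L), 2) = Add(2, Mul(2, L)))
Function('D')(d) = 1
K = 5 (K = Add(8, Add(Add(1, -4), Add(2, Mul(2, -1)))) = Add(8, Add(-3, Add(2, -2))) = Add(8, Add(-3, 0)) = Add(8, -3) = 5)
Mul(K, Add(14, h)) = Mul(5, Add(14, -46)) = Mul(5, -32) = -160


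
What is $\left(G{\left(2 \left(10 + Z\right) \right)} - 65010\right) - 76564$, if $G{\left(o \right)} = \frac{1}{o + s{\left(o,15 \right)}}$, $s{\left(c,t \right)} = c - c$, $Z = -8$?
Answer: $- \frac{566295}{4} \approx -1.4157 \cdot 10^{5}$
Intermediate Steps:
$s{\left(c,t \right)} = 0$
$G{\left(o \right)} = \frac{1}{o}$ ($G{\left(o \right)} = \frac{1}{o + 0} = \frac{1}{o}$)
$\left(G{\left(2 \left(10 + Z\right) \right)} - 65010\right) - 76564 = \left(\frac{1}{2 \left(10 - 8\right)} - 65010\right) - 76564 = \left(\frac{1}{2 \cdot 2} - 65010\right) - 76564 = \left(\frac{1}{4} - 65010\right) - 76564 = - \frac{260039}{4} - 76564 = - \frac{566295}{4}$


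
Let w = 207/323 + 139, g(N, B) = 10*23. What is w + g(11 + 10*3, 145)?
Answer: 119394/323 ≈ 369.64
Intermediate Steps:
g(N, B) = 230
w = 45104/323 (w = 207*(1/323) + 139 = 207/323 + 139 = 45104/323 ≈ 139.64)
w + g(11 + 10*3, 145) = 45104/323 + 230 = 119394/323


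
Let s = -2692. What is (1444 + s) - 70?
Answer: -1318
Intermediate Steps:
(1444 + s) - 70 = (1444 - 2692) - 70 = -1248 - 70 = -1318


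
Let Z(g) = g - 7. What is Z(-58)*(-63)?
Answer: 4095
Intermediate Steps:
Z(g) = -7 + g
Z(-58)*(-63) = (-7 - 58)*(-63) = -65*(-63) = 4095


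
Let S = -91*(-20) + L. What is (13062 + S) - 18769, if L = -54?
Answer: -3941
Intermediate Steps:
S = 1766 (S = -91*(-20) - 54 = 1820 - 54 = 1766)
(13062 + S) - 18769 = (13062 + 1766) - 18769 = 14828 - 18769 = -3941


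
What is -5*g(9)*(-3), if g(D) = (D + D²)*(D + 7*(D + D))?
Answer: 182250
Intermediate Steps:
g(D) = 15*D*(D + D²) (g(D) = (D + D²)*(D + 7*(2*D)) = (D + D²)*(D + 14*D) = (D + D²)*(15*D) = 15*D*(D + D²))
-5*g(9)*(-3) = -5*15*9²*(1 + 9)*(-3) = -5*15*81*10*(-3) = -60750*(-3) = -5*(-36450) = 182250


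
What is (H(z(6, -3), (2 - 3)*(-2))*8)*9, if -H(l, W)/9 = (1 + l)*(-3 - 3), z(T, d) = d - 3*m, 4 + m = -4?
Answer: 85536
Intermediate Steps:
m = -8 (m = -4 - 4 = -8)
z(T, d) = 24 + d (z(T, d) = d - 3*(-8) = d + 24 = 24 + d)
H(l, W) = 54 + 54*l (H(l, W) = -9*(1 + l)*(-3 - 3) = -9*(1 + l)*(-6) = -9*(-6 - 6*l) = 54 + 54*l)
(H(z(6, -3), (2 - 3)*(-2))*8)*9 = ((54 + 54*(24 - 3))*8)*9 = ((54 + 54*21)*8)*9 = ((54 + 1134)*8)*9 = (1188*8)*9 = 9504*9 = 85536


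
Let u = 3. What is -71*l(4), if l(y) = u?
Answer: -213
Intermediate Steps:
l(y) = 3
-71*l(4) = -71*3 = -213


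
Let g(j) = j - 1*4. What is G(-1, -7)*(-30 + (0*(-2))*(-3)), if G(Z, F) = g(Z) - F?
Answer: -60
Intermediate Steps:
g(j) = -4 + j (g(j) = j - 4 = -4 + j)
G(Z, F) = -4 + Z - F (G(Z, F) = (-4 + Z) - F = -4 + Z - F)
G(-1, -7)*(-30 + (0*(-2))*(-3)) = (-4 - 1 - 1*(-7))*(-30 + (0*(-2))*(-3)) = (-4 - 1 + 7)*(-30 + 0*(-3)) = 2*(-30 + 0) = 2*(-30) = -60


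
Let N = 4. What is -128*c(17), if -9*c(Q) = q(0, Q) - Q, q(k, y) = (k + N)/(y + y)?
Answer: -36736/153 ≈ -240.10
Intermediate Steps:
q(k, y) = (4 + k)/(2*y) (q(k, y) = (k + 4)/(y + y) = (4 + k)/((2*y)) = (4 + k)*(1/(2*y)) = (4 + k)/(2*y))
c(Q) = -2/(9*Q) + Q/9 (c(Q) = -((4 + 0)/(2*Q) - Q)/9 = -((½)*4/Q - Q)/9 = -(2/Q - Q)/9 = -(-Q + 2/Q)/9 = -2/(9*Q) + Q/9)
-128*c(17) = -128*(-2 + 17²)/(9*17) = -128*(-2 + 289)/(9*17) = -128*287/(9*17) = -128*287/153 = -36736/153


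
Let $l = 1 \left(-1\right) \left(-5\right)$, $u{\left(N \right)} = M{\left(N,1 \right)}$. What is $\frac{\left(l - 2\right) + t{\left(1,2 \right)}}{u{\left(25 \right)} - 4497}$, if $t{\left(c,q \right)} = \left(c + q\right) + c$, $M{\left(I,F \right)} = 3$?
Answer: $- \frac{1}{642} \approx -0.0015576$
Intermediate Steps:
$u{\left(N \right)} = 3$
$l = 5$ ($l = \left(-1\right) \left(-5\right) = 5$)
$t{\left(c,q \right)} = q + 2 c$
$\frac{\left(l - 2\right) + t{\left(1,2 \right)}}{u{\left(25 \right)} - 4497} = \frac{\left(5 - 2\right) + \left(2 + 2 \cdot 1\right)}{3 - 4497} = \frac{3 + \left(2 + 2\right)}{-4494} = - \frac{3 + 4}{4494} = \left(- \frac{1}{4494}\right) 7 = - \frac{1}{642}$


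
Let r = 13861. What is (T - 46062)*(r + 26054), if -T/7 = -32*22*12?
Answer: 521848710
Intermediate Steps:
T = 59136 (T = -7*(-32*22)*12 = -(-4928)*12 = -7*(-8448) = 59136)
(T - 46062)*(r + 26054) = (59136 - 46062)*(13861 + 26054) = 13074*39915 = 521848710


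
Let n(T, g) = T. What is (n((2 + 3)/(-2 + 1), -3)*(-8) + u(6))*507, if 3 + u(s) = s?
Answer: 21801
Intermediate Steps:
u(s) = -3 + s
(n((2 + 3)/(-2 + 1), -3)*(-8) + u(6))*507 = (((2 + 3)/(-2 + 1))*(-8) + (-3 + 6))*507 = ((5/(-1))*(-8) + 3)*507 = ((5*(-1))*(-8) + 3)*507 = (-5*(-8) + 3)*507 = (40 + 3)*507 = 43*507 = 21801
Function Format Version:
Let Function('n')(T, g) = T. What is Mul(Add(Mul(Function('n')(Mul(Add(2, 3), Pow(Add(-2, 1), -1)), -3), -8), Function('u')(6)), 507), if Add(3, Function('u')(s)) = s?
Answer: 21801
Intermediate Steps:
Function('u')(s) = Add(-3, s)
Mul(Add(Mul(Function('n')(Mul(Add(2, 3), Pow(Add(-2, 1), -1)), -3), -8), Function('u')(6)), 507) = Mul(Add(Mul(Mul(Add(2, 3), Pow(Add(-2, 1), -1)), -8), Add(-3, 6)), 507) = Mul(Add(Mul(Mul(5, Pow(-1, -1)), -8), 3), 507) = Mul(Add(Mul(Mul(5, -1), -8), 3), 507) = Mul(Add(Mul(-5, -8), 3), 507) = Mul(Add(40, 3), 507) = Mul(43, 507) = 21801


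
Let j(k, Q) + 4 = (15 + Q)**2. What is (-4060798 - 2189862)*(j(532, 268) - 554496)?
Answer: 2965381861260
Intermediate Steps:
j(k, Q) = -4 + (15 + Q)**2
(-4060798 - 2189862)*(j(532, 268) - 554496) = (-4060798 - 2189862)*((-4 + (15 + 268)**2) - 554496) = -6250660*((-4 + 283**2) - 554496) = -6250660*((-4 + 80089) - 554496) = -6250660*(80085 - 554496) = -6250660*(-474411) = 2965381861260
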